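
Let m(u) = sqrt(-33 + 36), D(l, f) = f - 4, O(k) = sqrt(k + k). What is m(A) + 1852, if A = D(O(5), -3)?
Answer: 1852 + sqrt(3) ≈ 1853.7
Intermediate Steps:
O(k) = sqrt(2)*sqrt(k) (O(k) = sqrt(2*k) = sqrt(2)*sqrt(k))
D(l, f) = -4 + f
A = -7 (A = -4 - 3 = -7)
m(u) = sqrt(3)
m(A) + 1852 = sqrt(3) + 1852 = 1852 + sqrt(3)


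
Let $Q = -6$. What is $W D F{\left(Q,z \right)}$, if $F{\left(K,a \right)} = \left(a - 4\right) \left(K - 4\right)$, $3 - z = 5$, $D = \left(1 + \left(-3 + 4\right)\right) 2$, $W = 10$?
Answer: $2400$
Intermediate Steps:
$D = 4$ ($D = \left(1 + 1\right) 2 = 2 \cdot 2 = 4$)
$z = -2$ ($z = 3 - 5 = -2$)
$F{\left(K,a \right)} = \left(-4 + K\right) \left(-4 + a\right)$ ($F{\left(K,a \right)} = \left(-4 + a\right) \left(-4 + K\right) = \left(-4 + K\right) \left(-4 + a\right)$)
$W D F{\left(Q,z \right)} = 10 \cdot 4 \left(16 - -24 - -8 - -12\right) = 40 \left(16 + 24 + 8 + 12\right) = 40 \cdot 60 = 2400$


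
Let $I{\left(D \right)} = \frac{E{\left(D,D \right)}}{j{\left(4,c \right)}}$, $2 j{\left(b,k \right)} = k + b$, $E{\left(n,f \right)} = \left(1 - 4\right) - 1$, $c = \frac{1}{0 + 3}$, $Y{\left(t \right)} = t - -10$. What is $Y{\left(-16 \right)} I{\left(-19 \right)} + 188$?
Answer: $\frac{2588}{13} \approx 199.08$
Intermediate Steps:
$Y{\left(t \right)} = 10 + t$ ($Y{\left(t \right)} = t + 10 = 10 + t$)
$c = \frac{1}{3} \approx 0.33333$
$E{\left(n,f \right)} = -4$ ($E{\left(n,f \right)} = -3 - 1 = -4$)
$j{\left(b,k \right)} = \frac{b}{2} + \frac{k}{2}$ ($j{\left(b,k \right)} = \frac{k + b}{2} = \frac{b + k}{2} = \frac{b}{2} + \frac{k}{2}$)
$I{\left(D \right)} = - \frac{24}{13}$ ($I{\left(D \right)} = - \frac{4}{\frac{1}{2} \cdot 4 + \frac{1}{2} \cdot \frac{1}{3}} = - \frac{4}{2 + \frac{1}{6}} = - \frac{4}{\frac{13}{6}} = \left(-4\right) \frac{6}{13} = - \frac{24}{13}$)
$Y{\left(-16 \right)} I{\left(-19 \right)} + 188 = \left(10 - 16\right) \left(- \frac{24}{13}\right) + 188 = \left(-6\right) \left(- \frac{24}{13}\right) + 188 = \frac{144}{13} + 188 = \frac{2588}{13}$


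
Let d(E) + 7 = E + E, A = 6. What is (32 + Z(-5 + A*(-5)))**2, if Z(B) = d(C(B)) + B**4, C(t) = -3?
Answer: 2251932414736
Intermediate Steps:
d(E) = -7 + 2*E (d(E) = -7 + (E + E) = -7 + 2*E)
Z(B) = -13 + B**4 (Z(B) = (-7 + 2*(-3)) + B**4 = (-7 - 6) + B**4 = -13 + B**4)
(32 + Z(-5 + A*(-5)))**2 = (32 + (-13 + (-5 + 6*(-5))**4))**2 = (32 + (-13 + (-5 - 30)**4))**2 = (32 + (-13 + (-35)**4))**2 = (32 + (-13 + 1500625))**2 = (32 + 1500612)**2 = 1500644**2 = 2251932414736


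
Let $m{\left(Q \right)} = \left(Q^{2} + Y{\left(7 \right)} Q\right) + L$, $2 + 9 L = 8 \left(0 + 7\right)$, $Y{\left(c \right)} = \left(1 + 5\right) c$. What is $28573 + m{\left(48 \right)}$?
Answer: $32899$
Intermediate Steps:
$Y{\left(c \right)} = 6 c$
$L = 6$ ($L = - \frac{2}{9} + \frac{8 \left(0 + 7\right)}{9} = - \frac{2}{9} + \frac{8 \cdot 7}{9} = - \frac{2}{9} + \frac{1}{9} \cdot 56 = - \frac{2}{9} + \frac{56}{9} = 6$)
$m{\left(Q \right)} = 6 + Q^{2} + 42 Q$ ($m{\left(Q \right)} = \left(Q^{2} + 6 \cdot 7 Q\right) + 6 = \left(Q^{2} + 42 Q\right) + 6 = 6 + Q^{2} + 42 Q$)
$28573 + m{\left(48 \right)} = 28573 + \left(6 + 48^{2} + 42 \cdot 48\right) = 28573 + \left(6 + 2304 + 2016\right) = 28573 + 4326 = 32899$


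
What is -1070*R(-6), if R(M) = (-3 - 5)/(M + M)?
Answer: -2140/3 ≈ -713.33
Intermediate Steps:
R(M) = -4/M (R(M) = -8*1/(2*M) = -4/M)
-1070*R(-6) = -(-4280)/(-6) = -(-4280)*(-1)/6 = -1070*2/3 = -2140/3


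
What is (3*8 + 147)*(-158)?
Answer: -27018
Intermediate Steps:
(3*8 + 147)*(-158) = (24 + 147)*(-158) = 171*(-158) = -27018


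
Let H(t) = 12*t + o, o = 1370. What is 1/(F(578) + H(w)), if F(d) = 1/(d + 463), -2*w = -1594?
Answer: 1041/11382295 ≈ 9.1458e-5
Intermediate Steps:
w = 797 (w = -½*(-1594) = 797)
F(d) = 1/(463 + d)
H(t) = 1370 + 12*t (H(t) = 12*t + 1370 = 1370 + 12*t)
1/(F(578) + H(w)) = 1/(1/(463 + 578) + (1370 + 12*797)) = 1/(1/1041 + (1370 + 9564)) = 1/(1/1041 + 10934) = 1/(11382295/1041) = 1041/11382295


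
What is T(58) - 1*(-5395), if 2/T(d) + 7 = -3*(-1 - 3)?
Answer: 26977/5 ≈ 5395.4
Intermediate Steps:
T(d) = ⅖ (T(d) = 2/(-7 - 3*(-1 - 3)) = 2/(-7 - 3*(-4)) = 2/(-7 + 12) = 2/5 = 2*(⅕) = ⅖)
T(58) - 1*(-5395) = ⅖ - 1*(-5395) = ⅖ + 5395 = 26977/5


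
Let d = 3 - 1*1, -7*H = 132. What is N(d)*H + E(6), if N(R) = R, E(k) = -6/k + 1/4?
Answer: -1077/28 ≈ -38.464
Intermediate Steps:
E(k) = ¼ - 6/k (E(k) = -6/k + 1*(¼) = -6/k + ¼ = ¼ - 6/k)
H = -132/7 (H = -⅐*132 = -132/7 ≈ -18.857)
d = 2 (d = 3 - 1 = 2)
N(d)*H + E(6) = 2*(-132/7) + (¼)*(-24 + 6)/6 = -264/7 + (¼)*(⅙)*(-18) = -264/7 - ¾ = -1077/28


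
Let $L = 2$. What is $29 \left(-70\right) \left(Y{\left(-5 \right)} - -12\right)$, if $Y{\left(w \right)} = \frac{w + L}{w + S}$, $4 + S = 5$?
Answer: $- \frac{51765}{2} \approx -25883.0$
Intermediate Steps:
$S = 1$ ($S = -4 + 5 = 1$)
$Y{\left(w \right)} = \frac{2 + w}{1 + w}$ ($Y{\left(w \right)} = \frac{w + 2}{w + 1} = \frac{2 + w}{1 + w}$)
$29 \left(-70\right) \left(Y{\left(-5 \right)} - -12\right) = 29 \left(-70\right) \left(\frac{2 - 5}{1 - 5} - -12\right) = - 2030 \left(\frac{1}{-4} \left(-3\right) + 12\right) = - 2030 \left(\left(- \frac{1}{4}\right) \left(-3\right) + 12\right) = - 2030 \left(\frac{3}{4} + 12\right) = \left(-2030\right) \frac{51}{4} = - \frac{51765}{2}$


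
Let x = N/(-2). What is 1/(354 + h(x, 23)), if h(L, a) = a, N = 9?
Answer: 1/377 ≈ 0.0026525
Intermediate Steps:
x = -9/2 (x = 9/(-2) = 9*(-½) = -9/2 ≈ -4.5000)
1/(354 + h(x, 23)) = 1/(354 + 23) = 1/377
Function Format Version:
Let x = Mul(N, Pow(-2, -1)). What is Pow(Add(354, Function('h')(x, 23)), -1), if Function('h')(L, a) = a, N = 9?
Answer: Rational(1, 377) ≈ 0.0026525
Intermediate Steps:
x = Rational(-9, 2) (x = Mul(9, Pow(-2, -1)) = Mul(9, Rational(-1, 2)) = Rational(-9, 2) ≈ -4.5000)
Pow(Add(354, Function('h')(x, 23)), -1) = Pow(Add(354, 23), -1) = Pow(377, -1) = Rational(1, 377)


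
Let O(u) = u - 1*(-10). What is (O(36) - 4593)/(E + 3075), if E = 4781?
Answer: -4547/7856 ≈ -0.57879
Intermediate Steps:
O(u) = 10 + u (O(u) = u + 10 = 10 + u)
(O(36) - 4593)/(E + 3075) = ((10 + 36) - 4593)/(4781 + 3075) = (46 - 4593)/7856 = -4547*1/7856 = -4547/7856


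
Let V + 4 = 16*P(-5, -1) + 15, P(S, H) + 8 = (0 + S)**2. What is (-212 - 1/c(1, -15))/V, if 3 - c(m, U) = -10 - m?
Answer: -2969/3962 ≈ -0.74937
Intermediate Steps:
c(m, U) = 13 + m (c(m, U) = 3 - (-10 - m) = 3 + (10 + m) = 13 + m)
P(S, H) = -8 + S**2 (P(S, H) = -8 + (0 + S)**2 = -8 + S**2)
V = 283 (V = -4 + (16*(-8 + (-5)**2) + 15) = -4 + (16*(-8 + 25) + 15) = -4 + (16*17 + 15) = -4 + (272 + 15) = -4 + 287 = 283)
(-212 - 1/c(1, -15))/V = (-212 - 1/(13 + 1))/283 = (-212 - 1/14)*(1/283) = -2969/14*1/283 = -2969/3962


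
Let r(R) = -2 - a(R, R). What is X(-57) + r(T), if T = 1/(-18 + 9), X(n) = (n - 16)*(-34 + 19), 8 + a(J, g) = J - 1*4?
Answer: 9946/9 ≈ 1105.1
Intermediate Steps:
a(J, g) = -12 + J (a(J, g) = -8 + (J - 1*4) = -8 + (J - 4) = -8 + (-4 + J) = -12 + J)
X(n) = 240 - 15*n (X(n) = (-16 + n)*(-15) = 240 - 15*n)
T = -⅑ (T = 1/(-9) = -⅑ ≈ -0.11111)
r(R) = 10 - R (r(R) = -2 - (-12 + R) = -2 + (12 - R) = 10 - R)
X(-57) + r(T) = (240 - 15*(-57)) + (10 - 1*(-⅑)) = (240 + 855) + (10 + ⅑) = 1095 + 91/9 = 9946/9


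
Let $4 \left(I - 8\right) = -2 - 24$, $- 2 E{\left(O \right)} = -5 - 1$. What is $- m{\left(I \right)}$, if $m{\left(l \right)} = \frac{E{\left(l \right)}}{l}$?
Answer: $-2$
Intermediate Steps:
$E{\left(O \right)} = 3$ ($E{\left(O \right)} = - \frac{-5 - 1}{2} = \left(- \frac{1}{2}\right) \left(-6\right) = 3$)
$I = \frac{3}{2}$ ($I = 8 + \frac{-2 - 24}{4} = 8 + \frac{1}{4} \left(-26\right) = 8 - \frac{13}{2} = \frac{3}{2} \approx 1.5$)
$m{\left(l \right)} = \frac{3}{l}$
$- m{\left(I \right)} = - \frac{3}{\frac{3}{2}} = - \frac{3 \cdot 2}{3} = \left(-1\right) 2 = -2$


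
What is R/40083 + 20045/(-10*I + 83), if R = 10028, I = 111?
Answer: -793164979/41165241 ≈ -19.268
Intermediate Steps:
R/40083 + 20045/(-10*I + 83) = 10028/40083 + 20045/(-10*111 + 83) = 10028*(1/40083) + 20045/(-1110 + 83) = 10028/40083 + 20045/(-1027) = 10028/40083 + 20045*(-1/1027) = 10028/40083 - 20045/1027 = -793164979/41165241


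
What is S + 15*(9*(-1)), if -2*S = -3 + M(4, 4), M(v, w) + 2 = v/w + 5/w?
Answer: -1069/8 ≈ -133.63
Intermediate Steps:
M(v, w) = -2 + 5/w + v/w (M(v, w) = -2 + (v/w + 5/w) = -2 + (5/w + v/w) = -2 + 5/w + v/w)
S = 11/8 (S = -(-3 + (5 + 4 - 2*4)/4)/2 = -(-3 + (5 + 4 - 8)/4)/2 = -(-3 + (¼)*1)/2 = -(-3 + ¼)/2 = -½*(-11/4) = 11/8 ≈ 1.3750)
S + 15*(9*(-1)) = 11/8 + 15*(9*(-1)) = 11/8 + 15*(-9) = 11/8 - 135 = -1069/8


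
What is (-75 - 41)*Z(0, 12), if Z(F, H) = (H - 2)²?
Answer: -11600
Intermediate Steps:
Z(F, H) = (-2 + H)²
(-75 - 41)*Z(0, 12) = (-75 - 41)*(-2 + 12)² = -116*10² = -116*100 = -11600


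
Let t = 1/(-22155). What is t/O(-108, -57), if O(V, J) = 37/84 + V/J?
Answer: -76/3931985 ≈ -1.9329e-5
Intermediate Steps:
O(V, J) = 37/84 + V/J (O(V, J) = 37*(1/84) + V/J = 37/84 + V/J)
t = -1/22155 ≈ -4.5137e-5
t/O(-108, -57) = -1/(22155*(37/84 - 108/(-57))) = -1/(22155*(37/84 - 108*(-1/57))) = -1/(22155*(37/84 + 36/19)) = -1/(22155*3727/1596) = -1/22155*1596/3727 = -76/3931985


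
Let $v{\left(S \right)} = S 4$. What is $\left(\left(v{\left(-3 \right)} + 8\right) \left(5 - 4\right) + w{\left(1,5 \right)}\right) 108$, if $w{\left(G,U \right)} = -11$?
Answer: $-1620$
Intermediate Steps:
$v{\left(S \right)} = 4 S$
$\left(\left(v{\left(-3 \right)} + 8\right) \left(5 - 4\right) + w{\left(1,5 \right)}\right) 108 = \left(\left(4 \left(-3\right) + 8\right) \left(5 - 4\right) - 11\right) 108 = \left(\left(-12 + 8\right) 1 - 11\right) 108 = \left(\left(-4\right) 1 - 11\right) 108 = \left(-4 - 11\right) 108 = \left(-15\right) 108 = -1620$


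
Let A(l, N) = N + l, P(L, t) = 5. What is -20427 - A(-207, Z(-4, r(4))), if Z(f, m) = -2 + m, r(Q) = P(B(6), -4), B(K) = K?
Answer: -20223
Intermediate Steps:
r(Q) = 5
-20427 - A(-207, Z(-4, r(4))) = -20427 - ((-2 + 5) - 207) = -20427 - (3 - 207) = -20427 - 1*(-204) = -20427 + 204 = -20223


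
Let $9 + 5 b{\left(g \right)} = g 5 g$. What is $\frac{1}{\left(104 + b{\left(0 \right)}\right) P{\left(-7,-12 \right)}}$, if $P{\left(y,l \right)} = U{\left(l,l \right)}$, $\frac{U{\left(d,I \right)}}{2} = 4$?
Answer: $\frac{5}{4088} \approx 0.0012231$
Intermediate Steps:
$U{\left(d,I \right)} = 8$ ($U{\left(d,I \right)} = 2 \cdot 4 = 8$)
$P{\left(y,l \right)} = 8$
$b{\left(g \right)} = - \frac{9}{5} + g^{2}$ ($b{\left(g \right)} = - \frac{9}{5} + \frac{g 5 g}{5} = - \frac{9}{5} + \frac{5 g g}{5} = - \frac{9}{5} + \frac{5 g^{2}}{5} = - \frac{9}{5} + g^{2}$)
$\frac{1}{\left(104 + b{\left(0 \right)}\right) P{\left(-7,-12 \right)}} = \frac{1}{\left(104 - \left(\frac{9}{5} - 0^{2}\right)\right) 8} = \frac{1}{\left(104 + \left(- \frac{9}{5} + 0\right)\right) 8} = \frac{1}{\left(104 - \frac{9}{5}\right) 8} = \frac{1}{\frac{511}{5} \cdot 8} = \frac{1}{\frac{4088}{5}} = \frac{5}{4088}$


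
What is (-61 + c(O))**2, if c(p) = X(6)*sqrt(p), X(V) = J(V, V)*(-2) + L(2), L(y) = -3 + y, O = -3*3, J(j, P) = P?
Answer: 2200 + 4758*I ≈ 2200.0 + 4758.0*I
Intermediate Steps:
O = -9
X(V) = -1 - 2*V (X(V) = V*(-2) + (-3 + 2) = -2*V - 1 = -1 - 2*V)
c(p) = -13*sqrt(p) (c(p) = (-1 - 2*6)*sqrt(p) = (-1 - 12)*sqrt(p) = -13*sqrt(p))
(-61 + c(O))**2 = (-61 - 39*I)**2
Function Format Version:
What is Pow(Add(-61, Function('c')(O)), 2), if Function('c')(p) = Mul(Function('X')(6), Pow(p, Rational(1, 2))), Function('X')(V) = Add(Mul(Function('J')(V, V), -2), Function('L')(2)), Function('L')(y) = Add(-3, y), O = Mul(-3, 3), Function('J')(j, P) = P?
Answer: Add(2200, Mul(4758, I)) ≈ Add(2200.0, Mul(4758.0, I))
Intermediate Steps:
O = -9
Function('X')(V) = Add(-1, Mul(-2, V)) (Function('X')(V) = Add(Mul(V, -2), Add(-3, 2)) = Add(Mul(-2, V), -1) = Add(-1, Mul(-2, V)))
Function('c')(p) = Mul(-13, Pow(p, Rational(1, 2))) (Function('c')(p) = Mul(Add(-1, Mul(-2, 6)), Pow(p, Rational(1, 2))) = Mul(Add(-1, -12), Pow(p, Rational(1, 2))) = Mul(-13, Pow(p, Rational(1, 2))))
Pow(Add(-61, Function('c')(O)), 2) = Pow(Add(-61, Mul(-13, Pow(-9, Rational(1, 2)))), 2) = Pow(Add(-61, Mul(-13, Mul(3, I))), 2) = Pow(Add(-61, Mul(-39, I)), 2)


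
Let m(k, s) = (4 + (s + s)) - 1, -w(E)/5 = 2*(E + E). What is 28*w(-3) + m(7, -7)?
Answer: 1669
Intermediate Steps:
w(E) = -20*E (w(E) = -10*(E + E) = -10*2*E = -20*E)
m(k, s) = 3 + 2*s (m(k, s) = (4 + 2*s) - 1 = 3 + 2*s)
28*w(-3) + m(7, -7) = 28*(-20*(-3)) + (3 + 2*(-7)) = 28*60 + (3 - 14) = 1680 - 11 = 1669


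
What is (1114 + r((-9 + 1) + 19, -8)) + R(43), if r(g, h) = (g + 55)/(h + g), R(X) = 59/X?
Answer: 48907/43 ≈ 1137.4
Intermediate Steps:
r(g, h) = (55 + g)/(g + h)
(1114 + r((-9 + 1) + 19, -8)) + R(43) = (1114 + (55 + ((-9 + 1) + 19))/(((-9 + 1) + 19) - 8)) + 59/43 = (1114 + (55 + (-8 + 19))/((-8 + 19) - 8)) + 59*(1/43) = (1114 + (55 + 11)/(11 - 8)) + 59/43 = (1114 + 66/3) + 59/43 = (1114 + (⅓)*66) + 59/43 = (1114 + 22) + 59/43 = 1136 + 59/43 = 48907/43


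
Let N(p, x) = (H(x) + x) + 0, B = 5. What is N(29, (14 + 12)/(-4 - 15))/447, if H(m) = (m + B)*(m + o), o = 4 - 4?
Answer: -2288/161367 ≈ -0.014179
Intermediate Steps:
o = 0
H(m) = m*(5 + m) (H(m) = (m + 5)*(m + 0) = (5 + m)*m = m*(5 + m))
N(p, x) = x + x*(5 + x) (N(p, x) = (x*(5 + x) + x) + 0 = (x + x*(5 + x)) + 0 = x + x*(5 + x))
N(29, (14 + 12)/(-4 - 15))/447 = (((14 + 12)/(-4 - 15))*(6 + (14 + 12)/(-4 - 15)))/447 = ((26/(-19))*(6 + 26/(-19)))*(1/447) = ((26*(-1/19))*(6 + 26*(-1/19)))*(1/447) = -26*(6 - 26/19)/19*(1/447) = -26/19*88/19*(1/447) = -2288/361*1/447 = -2288/161367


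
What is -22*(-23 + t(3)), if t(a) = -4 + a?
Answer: 528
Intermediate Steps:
-22*(-23 + t(3)) = -22*(-23 + (-4 + 3)) = -22*(-23 - 1) = -22*(-24) = 528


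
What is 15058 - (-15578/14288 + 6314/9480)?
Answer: 127479198683/8465640 ≈ 15058.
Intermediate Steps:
15058 - (-15578/14288 + 6314/9480) = 15058 - (-15578*1/14288 + 6314*(1/9480)) = 15058 - (-7789/7144 + 3157/4740) = 15058 - 1*(-3591563/8465640) = 15058 + 3591563/8465640 = 127479198683/8465640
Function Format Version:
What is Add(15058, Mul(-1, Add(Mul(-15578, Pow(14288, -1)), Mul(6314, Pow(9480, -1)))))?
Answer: Rational(127479198683, 8465640) ≈ 15058.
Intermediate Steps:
Add(15058, Mul(-1, Add(Mul(-15578, Pow(14288, -1)), Mul(6314, Pow(9480, -1))))) = Add(15058, Mul(-1, Add(Mul(-15578, Rational(1, 14288)), Mul(6314, Rational(1, 9480))))) = Add(15058, Mul(-1, Add(Rational(-7789, 7144), Rational(3157, 4740)))) = Add(15058, Mul(-1, Rational(-3591563, 8465640))) = Add(15058, Rational(3591563, 8465640)) = Rational(127479198683, 8465640)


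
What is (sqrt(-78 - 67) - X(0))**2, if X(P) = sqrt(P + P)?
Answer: -145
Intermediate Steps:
X(P) = sqrt(2)*sqrt(P) (X(P) = sqrt(2*P) = sqrt(2)*sqrt(P))
(sqrt(-78 - 67) - X(0))**2 = (sqrt(-78 - 67) - sqrt(2)*sqrt(0))**2 = (sqrt(-145) - sqrt(2)*0)**2 = (I*sqrt(145) - 1*0)**2 = (I*sqrt(145) + 0)**2 = (I*sqrt(145))**2 = -145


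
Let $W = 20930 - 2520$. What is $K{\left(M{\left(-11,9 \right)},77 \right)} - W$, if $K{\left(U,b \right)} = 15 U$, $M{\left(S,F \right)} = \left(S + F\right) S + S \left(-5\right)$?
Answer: $-17255$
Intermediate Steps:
$M{\left(S,F \right)} = - 5 S + S \left(F + S\right)$ ($M{\left(S,F \right)} = \left(F + S\right) S - 5 S = S \left(F + S\right) - 5 S = - 5 S + S \left(F + S\right)$)
$W = 18410$ ($W = 20930 - 2520 = 18410$)
$K{\left(M{\left(-11,9 \right)},77 \right)} - W = 15 \left(- 11 \left(-5 + 9 - 11\right)\right) - 18410 = 15 \left(\left(-11\right) \left(-7\right)\right) - 18410 = 15 \cdot 77 - 18410 = 1155 - 18410 = -17255$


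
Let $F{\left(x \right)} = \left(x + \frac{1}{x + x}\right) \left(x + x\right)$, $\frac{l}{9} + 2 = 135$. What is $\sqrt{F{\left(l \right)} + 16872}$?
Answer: $\sqrt{2882491} \approx 1697.8$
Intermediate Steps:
$l = 1197$ ($l = -18 + 9 \cdot 135 = -18 + 1215 = 1197$)
$F{\left(x \right)} = 2 x \left(x + \frac{1}{2 x}\right)$ ($F{\left(x \right)} = \left(x + \frac{1}{2 x}\right) 2 x = 2 x \left(x + \frac{1}{2 x}\right)$)
$\sqrt{F{\left(l \right)} + 16872} = \sqrt{\left(1 + 2 \cdot 1197^{2}\right) + 16872} = \sqrt{\left(1 + 2 \cdot 1432809\right) + 16872} = \sqrt{\left(1 + 2865618\right) + 16872} = \sqrt{2865619 + 16872} = \sqrt{2882491}$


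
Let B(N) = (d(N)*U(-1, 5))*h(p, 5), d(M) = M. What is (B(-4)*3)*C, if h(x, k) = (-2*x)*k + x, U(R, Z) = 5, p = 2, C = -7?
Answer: -7560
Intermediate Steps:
h(x, k) = x - 2*k*x (h(x, k) = -2*k*x + x = x - 2*k*x)
B(N) = -90*N (B(N) = (N*5)*(2*(1 - 2*5)) = (5*N)*(2*(1 - 10)) = (5*N)*(2*(-9)) = (5*N)*(-18) = -90*N)
(B(-4)*3)*C = (-90*(-4)*3)*(-7) = (360*3)*(-7) = 1080*(-7) = -7560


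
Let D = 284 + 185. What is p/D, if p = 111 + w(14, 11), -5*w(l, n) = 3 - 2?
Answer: 554/2345 ≈ 0.23625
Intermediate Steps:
w(l, n) = -1/5 (w(l, n) = -(3 - 2)/5 = -1/5*1 = -1/5)
D = 469
p = 554/5 (p = 111 - 1/5 = 554/5 ≈ 110.80)
p/D = (554/5)/469 = (554/5)*(1/469) = 554/2345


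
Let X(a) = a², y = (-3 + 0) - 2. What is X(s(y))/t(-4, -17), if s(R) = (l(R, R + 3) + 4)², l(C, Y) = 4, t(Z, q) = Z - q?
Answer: 4096/13 ≈ 315.08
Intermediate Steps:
y = -5 (y = -3 - 2 = -5)
s(R) = 64 (s(R) = (4 + 4)² = 8² = 64)
X(s(y))/t(-4, -17) = 64²/(-4 - 1*(-17)) = 4096/(-4 + 17) = 4096/13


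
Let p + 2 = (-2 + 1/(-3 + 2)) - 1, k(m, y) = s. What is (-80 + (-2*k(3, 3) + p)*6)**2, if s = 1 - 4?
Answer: 6400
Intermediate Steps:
s = -3
k(m, y) = -3
p = -6 (p = -2 + ((-2 + 1/(-3 + 2)) - 1) = -2 + ((-2 + 1/(-1)) - 1) = -2 + ((-2 - 1) - 1) = -2 + (-3 - 1) = -2 - 4 = -6)
(-80 + (-2*k(3, 3) + p)*6)**2 = (-80 + (-2*(-3) - 6)*6)**2 = (-80 + (-1*(-6) - 6)*6)**2 = (-80 + (6 - 6)*6)**2 = (-80 + 0*6)**2 = (-80 + 0)**2 = (-80)**2 = 6400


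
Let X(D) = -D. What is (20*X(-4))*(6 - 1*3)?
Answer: 240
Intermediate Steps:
(20*X(-4))*(6 - 1*3) = (20*(-1*(-4)))*(6 - 1*3) = (20*4)*(6 - 3) = 80*3 = 240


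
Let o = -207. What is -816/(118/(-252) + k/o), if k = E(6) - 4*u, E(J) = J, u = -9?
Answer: 2364768/1945 ≈ 1215.8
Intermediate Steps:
k = 42 (k = 6 - 4*(-9) = 6 + 36 = 42)
-816/(118/(-252) + k/o) = -816/(118/(-252) + 42/(-207)) = -816/(118*(-1/252) + 42*(-1/207)) = -816/(-59/126 - 14/69) = -816/(-1945/2898) = -816*(-2898/1945) = 2364768/1945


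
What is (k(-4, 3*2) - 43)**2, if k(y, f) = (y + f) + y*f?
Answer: 4225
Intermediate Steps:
k(y, f) = f + y + f*y (k(y, f) = (f + y) + f*y = f + y + f*y)
(k(-4, 3*2) - 43)**2 = ((3*2 - 4 + (3*2)*(-4)) - 43)**2 = ((6 - 4 + 6*(-4)) - 43)**2 = ((6 - 4 - 24) - 43)**2 = (-22 - 43)**2 = (-65)**2 = 4225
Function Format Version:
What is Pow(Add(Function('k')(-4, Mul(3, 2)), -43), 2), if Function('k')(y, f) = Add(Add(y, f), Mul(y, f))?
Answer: 4225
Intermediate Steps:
Function('k')(y, f) = Add(f, y, Mul(f, y)) (Function('k')(y, f) = Add(Add(f, y), Mul(f, y)) = Add(f, y, Mul(f, y)))
Pow(Add(Function('k')(-4, Mul(3, 2)), -43), 2) = Pow(Add(Add(Mul(3, 2), -4, Mul(Mul(3, 2), -4)), -43), 2) = Pow(Add(Add(6, -4, Mul(6, -4)), -43), 2) = Pow(Add(Add(6, -4, -24), -43), 2) = Pow(Add(-22, -43), 2) = Pow(-65, 2) = 4225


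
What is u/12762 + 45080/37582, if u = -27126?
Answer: -536399/579253 ≈ -0.92602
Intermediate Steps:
u/12762 + 45080/37582 = -27126/12762 + 45080/37582 = -27126*1/12762 + 45080*(1/37582) = -1507/709 + 980/817 = -536399/579253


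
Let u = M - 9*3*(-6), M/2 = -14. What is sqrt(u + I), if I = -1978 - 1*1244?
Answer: 4*I*sqrt(193) ≈ 55.57*I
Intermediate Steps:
M = -28 (M = 2*(-14) = -28)
u = 134 (u = -28 - 9*3*(-6) = -28 - 27*(-6) = -28 + 162 = 134)
I = -3222 (I = -1978 - 1244 = -3222)
sqrt(u + I) = sqrt(134 - 3222) = sqrt(-3088) = 4*I*sqrt(193)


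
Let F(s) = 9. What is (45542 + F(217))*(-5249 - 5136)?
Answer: -473047135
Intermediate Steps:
(45542 + F(217))*(-5249 - 5136) = (45542 + 9)*(-5249 - 5136) = 45551*(-10385) = -473047135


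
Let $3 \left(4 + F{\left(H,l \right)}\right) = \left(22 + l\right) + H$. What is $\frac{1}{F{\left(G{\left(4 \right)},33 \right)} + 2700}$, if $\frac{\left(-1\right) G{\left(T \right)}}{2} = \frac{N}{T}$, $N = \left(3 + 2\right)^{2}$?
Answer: $\frac{6}{16261} \approx 0.00036898$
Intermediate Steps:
$N = 25$ ($N = 5^{2} = 25$)
$G{\left(T \right)} = - \frac{50}{T}$ ($G{\left(T \right)} = - 2 \frac{25}{T} = - \frac{50}{T}$)
$F{\left(H,l \right)} = \frac{10}{3} + \frac{H}{3} + \frac{l}{3}$ ($F{\left(H,l \right)} = -4 + \frac{\left(22 + l\right) + H}{3} = -4 + \frac{22 + H + l}{3} = -4 + \left(\frac{22}{3} + \frac{H}{3} + \frac{l}{3}\right) = \frac{10}{3} + \frac{H}{3} + \frac{l}{3}$)
$\frac{1}{F{\left(G{\left(4 \right)},33 \right)} + 2700} = \frac{1}{\left(\frac{10}{3} + \frac{\left(-50\right) \frac{1}{4}}{3} + \frac{1}{3} \cdot 33\right) + 2700} = \frac{1}{\left(\frac{10}{3} + \frac{\left(-50\right) \frac{1}{4}}{3} + 11\right) + 2700} = \frac{1}{\left(\frac{10}{3} + \frac{1}{3} \left(- \frac{25}{2}\right) + 11\right) + 2700} = \frac{1}{\left(\frac{10}{3} - \frac{25}{6} + 11\right) + 2700} = \frac{1}{\frac{61}{6} + 2700} = \frac{1}{\frac{16261}{6}} = \frac{6}{16261}$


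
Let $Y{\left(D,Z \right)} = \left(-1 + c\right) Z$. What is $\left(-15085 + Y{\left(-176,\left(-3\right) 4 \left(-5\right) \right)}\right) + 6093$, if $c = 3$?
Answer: $-8872$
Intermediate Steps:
$Y{\left(D,Z \right)} = 2 Z$ ($Y{\left(D,Z \right)} = \left(-1 + 3\right) Z = 2 Z$)
$\left(-15085 + Y{\left(-176,\left(-3\right) 4 \left(-5\right) \right)}\right) + 6093 = \left(-15085 + 2 \left(-3\right) 4 \left(-5\right)\right) + 6093 = \left(-15085 + 2 \left(\left(-12\right) \left(-5\right)\right)\right) + 6093 = \left(-15085 + 2 \cdot 60\right) + 6093 = \left(-15085 + 120\right) + 6093 = -14965 + 6093 = -8872$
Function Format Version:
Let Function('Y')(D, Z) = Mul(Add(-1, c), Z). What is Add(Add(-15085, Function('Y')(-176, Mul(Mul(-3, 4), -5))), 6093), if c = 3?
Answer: -8872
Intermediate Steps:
Function('Y')(D, Z) = Mul(2, Z) (Function('Y')(D, Z) = Mul(Add(-1, 3), Z) = Mul(2, Z))
Add(Add(-15085, Function('Y')(-176, Mul(Mul(-3, 4), -5))), 6093) = Add(Add(-15085, Mul(2, Mul(Mul(-3, 4), -5))), 6093) = Add(Add(-15085, Mul(2, Mul(-12, -5))), 6093) = Add(Add(-15085, Mul(2, 60)), 6093) = Add(Add(-15085, 120), 6093) = Add(-14965, 6093) = -8872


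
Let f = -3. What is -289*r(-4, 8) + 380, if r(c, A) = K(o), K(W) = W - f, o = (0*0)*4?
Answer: -487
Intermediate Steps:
o = 0 (o = 0*4 = 0)
K(W) = 3 + W (K(W) = W - 1*(-3) = W + 3 = 3 + W)
r(c, A) = 3 (r(c, A) = 3 + 0 = 3)
-289*r(-4, 8) + 380 = -289*3 + 380 = -867 + 380 = -487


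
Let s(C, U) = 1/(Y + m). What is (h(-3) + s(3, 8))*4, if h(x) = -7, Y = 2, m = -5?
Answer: -88/3 ≈ -29.333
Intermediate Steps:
s(C, U) = -⅓ (s(C, U) = 1/(2 - 5) = 1/(-3) = -⅓)
(h(-3) + s(3, 8))*4 = (-7 - ⅓)*4 = -22/3*4 = -88/3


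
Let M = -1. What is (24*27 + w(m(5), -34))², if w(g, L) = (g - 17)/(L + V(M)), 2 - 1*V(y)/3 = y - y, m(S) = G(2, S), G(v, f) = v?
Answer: 329749281/784 ≈ 4.2060e+5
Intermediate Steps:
m(S) = 2
V(y) = 6 (V(y) = 6 - 3*(y - y) = 6 - 3*0 = 6 + 0 = 6)
w(g, L) = (-17 + g)/(6 + L) (w(g, L) = (g - 17)/(L + 6) = (-17 + g)/(6 + L))
(24*27 + w(m(5), -34))² = (24*27 + (-17 + 2)/(6 - 34))² = (648 - 15/(-28))² = (648 - 1/28*(-15))² = (648 + 15/28)² = (18159/28)² = 329749281/784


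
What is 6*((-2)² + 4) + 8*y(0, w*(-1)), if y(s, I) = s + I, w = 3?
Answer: 24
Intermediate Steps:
y(s, I) = I + s
6*((-2)² + 4) + 8*y(0, w*(-1)) = 6*((-2)² + 4) + 8*(3*(-1) + 0) = 6*(4 + 4) + 8*(-3 + 0) = 6*8 + 8*(-3) = 48 - 24 = 24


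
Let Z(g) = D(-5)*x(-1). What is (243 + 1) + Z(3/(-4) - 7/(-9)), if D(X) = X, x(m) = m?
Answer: 249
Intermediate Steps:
Z(g) = 5 (Z(g) = -5*(-1) = 5)
(243 + 1) + Z(3/(-4) - 7/(-9)) = (243 + 1) + 5 = 244 + 5 = 249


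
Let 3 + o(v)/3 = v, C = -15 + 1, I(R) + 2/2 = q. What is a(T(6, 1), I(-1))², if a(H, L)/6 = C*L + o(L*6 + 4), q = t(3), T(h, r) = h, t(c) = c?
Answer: 4356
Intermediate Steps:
q = 3
I(R) = 2 (I(R) = -1 + 3 = 2)
C = -14
o(v) = -9 + 3*v
a(H, L) = 18 + 24*L (a(H, L) = 6*(-14*L + (-9 + 3*(L*6 + 4))) = 6*(-14*L + (-9 + 3*(6*L + 4))) = 6*(-14*L + (-9 + 3*(4 + 6*L))) = 6*(-14*L + (-9 + (12 + 18*L))) = 6*(-14*L + (3 + 18*L)) = 6*(3 + 4*L) = 18 + 24*L)
a(T(6, 1), I(-1))² = (18 + 24*2)² = (18 + 48)² = 66² = 4356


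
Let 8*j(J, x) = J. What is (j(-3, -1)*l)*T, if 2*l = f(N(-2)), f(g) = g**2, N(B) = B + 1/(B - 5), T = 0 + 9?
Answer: -6075/784 ≈ -7.7487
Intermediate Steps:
j(J, x) = J/8
T = 9
N(B) = B + 1/(-5 + B)
l = 225/98 (l = ((1 + (-2)**2 - 5*(-2))/(-5 - 2))**2/2 = ((1 + 4 + 10)/(-7))**2/2 = (-1/7*15)**2/2 = (-15/7)**2/2 = (1/2)*(225/49) = 225/98 ≈ 2.2959)
(j(-3, -1)*l)*T = (((1/8)*(-3))*(225/98))*9 = -3/8*225/98*9 = -675/784*9 = -6075/784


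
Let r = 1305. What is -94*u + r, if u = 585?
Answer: -53685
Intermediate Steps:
-94*u + r = -94*585 + 1305 = -54990 + 1305 = -53685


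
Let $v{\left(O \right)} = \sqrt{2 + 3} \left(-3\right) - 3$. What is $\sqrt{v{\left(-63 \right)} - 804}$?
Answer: $\sqrt{-807 - 3 \sqrt{5}} \approx 28.526 i$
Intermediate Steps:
$v{\left(O \right)} = -3 - 3 \sqrt{5}$ ($v{\left(O \right)} = \sqrt{5} \left(-3\right) - 3 = - 3 \sqrt{5} - 3 = -3 - 3 \sqrt{5}$)
$\sqrt{v{\left(-63 \right)} - 804} = \sqrt{\left(-3 - 3 \sqrt{5}\right) - 804} = \sqrt{-807 - 3 \sqrt{5}}$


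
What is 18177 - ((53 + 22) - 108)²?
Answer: 17088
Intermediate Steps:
18177 - ((53 + 22) - 108)² = 18177 - (75 - 108)² = 18177 - 1*(-33)² = 18177 - 1*1089 = 18177 - 1089 = 17088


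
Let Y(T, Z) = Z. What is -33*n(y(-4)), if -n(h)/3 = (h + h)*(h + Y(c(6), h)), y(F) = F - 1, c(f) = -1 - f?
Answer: 9900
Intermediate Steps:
y(F) = -1 + F
n(h) = -12*h**2 (n(h) = -3*(h + h)*(h + h) = -3*2*h*2*h = -12*h**2)
-33*n(y(-4)) = -(-396)*(-1 - 4)**2 = -(-396)*(-5)**2 = -(-396)*25 = -33*(-300) = 9900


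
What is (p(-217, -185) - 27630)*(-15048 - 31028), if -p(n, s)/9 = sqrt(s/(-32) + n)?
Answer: 1273079880 + 311013*I*sqrt(1502)/2 ≈ 1.2731e+9 + 6.0268e+6*I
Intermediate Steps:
p(n, s) = -9*sqrt(n - s/32) (p(n, s) = -9*sqrt(s/(-32) + n) = -9*sqrt(s*(-1/32) + n) = -9*sqrt(-s/32 + n) = -9*sqrt(n - s/32))
(p(-217, -185) - 27630)*(-15048 - 31028) = (-9*sqrt(-2*(-185) + 64*(-217))/8 - 27630)*(-15048 - 31028) = (-9*sqrt(370 - 13888)/8 - 27630)*(-46076) = (-27*I*sqrt(1502)/8 - 27630)*(-46076) = (-27630 - 27*I*sqrt(1502)/8)*(-46076) = 1273079880 + 311013*I*sqrt(1502)/2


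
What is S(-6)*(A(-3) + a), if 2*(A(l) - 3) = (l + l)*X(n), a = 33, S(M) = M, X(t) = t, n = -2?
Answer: -252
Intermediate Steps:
A(l) = 3 - 2*l (A(l) = 3 + ((l + l)*(-2))/2 = 3 + ((2*l)*(-2))/2 = 3 + (-4*l)/2 = 3 - 2*l)
S(-6)*(A(-3) + a) = -6*((3 - 2*(-3)) + 33) = -6*((3 + 6) + 33) = -6*(9 + 33) = -6*42 = -252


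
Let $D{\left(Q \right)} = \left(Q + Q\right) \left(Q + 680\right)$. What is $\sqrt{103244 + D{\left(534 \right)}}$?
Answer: $2 \sqrt{349949} \approx 1183.1$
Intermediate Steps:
$D{\left(Q \right)} = 2 Q \left(680 + Q\right)$
$\sqrt{103244 + D{\left(534 \right)}} = \sqrt{103244 + 2 \cdot 534 \left(680 + 534\right)} = \sqrt{103244 + 2 \cdot 534 \cdot 1214} = \sqrt{103244 + 1296552} = \sqrt{1399796} = 2 \sqrt{349949}$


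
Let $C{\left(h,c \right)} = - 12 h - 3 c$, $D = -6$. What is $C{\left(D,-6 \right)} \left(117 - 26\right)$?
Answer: $8190$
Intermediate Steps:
$C{\left(D,-6 \right)} \left(117 - 26\right) = \left(\left(-12\right) \left(-6\right) - -18\right) \left(117 - 26\right) = \left(72 + 18\right) 91 = 90 \cdot 91 = 8190$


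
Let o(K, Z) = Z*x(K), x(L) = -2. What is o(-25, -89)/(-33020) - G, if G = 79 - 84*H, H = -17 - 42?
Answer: -83127939/16510 ≈ -5035.0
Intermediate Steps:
H = -59
o(K, Z) = -2*Z (o(K, Z) = Z*(-2) = -2*Z)
G = 5035 (G = 79 - 84*(-59) = 79 + 4956 = 5035)
o(-25, -89)/(-33020) - G = -2*(-89)/(-33020) - 1*5035 = 178*(-1/33020) - 5035 = -89/16510 - 5035 = -83127939/16510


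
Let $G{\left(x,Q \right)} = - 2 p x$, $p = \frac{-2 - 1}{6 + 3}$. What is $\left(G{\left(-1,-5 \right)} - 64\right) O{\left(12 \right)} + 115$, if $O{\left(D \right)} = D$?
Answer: $-661$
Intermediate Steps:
$p = - \frac{1}{3}$ ($p = - \frac{3}{9} = \left(-3\right) \frac{1}{9} = - \frac{1}{3} \approx -0.33333$)
$G{\left(x,Q \right)} = \frac{2 x}{3}$ ($G{\left(x,Q \right)} = \left(-2\right) \left(- \frac{1}{3}\right) x = \frac{2 x}{3}$)
$\left(G{\left(-1,-5 \right)} - 64\right) O{\left(12 \right)} + 115 = \left(\frac{2}{3} \left(-1\right) - 64\right) 12 + 115 = \left(- \frac{2}{3} - 64\right) 12 + 115 = \left(- \frac{194}{3}\right) 12 + 115 = -776 + 115 = -661$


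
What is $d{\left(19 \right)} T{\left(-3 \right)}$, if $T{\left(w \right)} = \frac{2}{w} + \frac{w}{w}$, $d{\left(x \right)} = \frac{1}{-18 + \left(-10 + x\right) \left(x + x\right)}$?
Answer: $\frac{1}{972} \approx 0.0010288$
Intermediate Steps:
$d{\left(x \right)} = \frac{1}{-18 + 2 x \left(-10 + x\right)}$ ($d{\left(x \right)} = \frac{1}{-18 + \left(-10 + x\right) 2 x} = \frac{1}{-18 + 2 x \left(-10 + x\right)}$)
$T{\left(w \right)} = 1 + \frac{2}{w}$ ($T{\left(w \right)} = \frac{2}{w} + 1 = 1 + \frac{2}{w}$)
$d{\left(19 \right)} T{\left(-3 \right)} = \frac{1}{2 \left(-9 + 19^{2} - 190\right)} \frac{2 - 3}{-3} = \frac{1}{2 \left(-9 + 361 - 190\right)} \left(\left(- \frac{1}{3}\right) \left(-1\right)\right) = \frac{1}{2 \cdot 162} \cdot \frac{1}{3} = \frac{1}{2} \cdot \frac{1}{162} \cdot \frac{1}{3} = \frac{1}{324} \cdot \frac{1}{3} = \frac{1}{972}$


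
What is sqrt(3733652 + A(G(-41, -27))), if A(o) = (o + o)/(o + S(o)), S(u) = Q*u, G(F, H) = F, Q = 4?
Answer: sqrt(93341310)/5 ≈ 1932.3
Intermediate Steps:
S(u) = 4*u
A(o) = 2/5 (A(o) = (o + o)/(o + 4*o) = (2*o)/((5*o)) = (2*o)*(1/(5*o)) = 2/5)
sqrt(3733652 + A(G(-41, -27))) = sqrt(3733652 + 2/5) = sqrt(18668262/5) = sqrt(93341310)/5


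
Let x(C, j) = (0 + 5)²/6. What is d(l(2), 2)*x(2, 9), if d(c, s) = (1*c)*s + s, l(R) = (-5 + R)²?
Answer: 250/3 ≈ 83.333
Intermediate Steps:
x(C, j) = 25/6 (x(C, j) = 5²*(⅙) = 25*(⅙) = 25/6)
d(c, s) = s + c*s (d(c, s) = c*s + s = s + c*s)
d(l(2), 2)*x(2, 9) = (2*(1 + (-5 + 2)²))*(25/6) = (2*(1 + (-3)²))*(25/6) = (2*(1 + 9))*(25/6) = (2*10)*(25/6) = 20*(25/6) = 250/3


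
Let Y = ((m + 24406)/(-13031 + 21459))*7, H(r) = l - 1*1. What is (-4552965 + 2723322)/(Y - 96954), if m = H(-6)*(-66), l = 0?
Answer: 78674649/4168148 ≈ 18.875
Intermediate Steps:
H(r) = -1 (H(r) = 0 - 1*1 = 0 - 1 = -1)
m = 66 (m = -1*(-66) = 66)
Y = 874/43 (Y = ((66 + 24406)/(-13031 + 21459))*7 = (24472/8428)*7 = (24472*(1/8428))*7 = (874/301)*7 = 874/43 ≈ 20.326)
(-4552965 + 2723322)/(Y - 96954) = (-4552965 + 2723322)/(874/43 - 96954) = -1829643/(-4168148/43) = -1829643*(-43/4168148) = 78674649/4168148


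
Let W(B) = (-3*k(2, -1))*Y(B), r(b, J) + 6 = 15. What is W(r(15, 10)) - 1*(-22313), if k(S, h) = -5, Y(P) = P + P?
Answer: 22583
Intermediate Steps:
Y(P) = 2*P
r(b, J) = 9 (r(b, J) = -6 + 15 = 9)
W(B) = 30*B (W(B) = (-3*(-5))*(2*B) = 15*(2*B) = 30*B)
W(r(15, 10)) - 1*(-22313) = 30*9 - 1*(-22313) = 270 + 22313 = 22583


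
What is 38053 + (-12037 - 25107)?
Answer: 909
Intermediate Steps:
38053 + (-12037 - 25107) = 38053 - 37144 = 909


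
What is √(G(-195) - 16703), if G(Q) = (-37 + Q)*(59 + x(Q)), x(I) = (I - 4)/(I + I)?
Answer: I*√1160119155/195 ≈ 174.67*I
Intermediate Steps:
x(I) = (-4 + I)/(2*I) (x(I) = (-4 + I)/((2*I)) = (-4 + I)*(1/(2*I)) = (-4 + I)/(2*I))
G(Q) = (-37 + Q)*(59 + (-4 + Q)/(2*Q))
√(G(-195) - 16703) = √((-4407/2 + 74/(-195) + (119/2)*(-195)) - 16703) = √((-4407/2 + 74*(-1/195) - 23205/2) - 16703) = √((-4407/2 - 74/195 - 23205/2) - 16703) = √(-2692244/195 - 16703) = √(-5949329/195) = I*√1160119155/195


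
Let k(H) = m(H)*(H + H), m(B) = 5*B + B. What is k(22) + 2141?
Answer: 7949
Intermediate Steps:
m(B) = 6*B
k(H) = 12*H² (k(H) = (6*H)*(H + H) = (6*H)*(2*H) = 12*H²)
k(22) + 2141 = 12*22² + 2141 = 12*484 + 2141 = 5808 + 2141 = 7949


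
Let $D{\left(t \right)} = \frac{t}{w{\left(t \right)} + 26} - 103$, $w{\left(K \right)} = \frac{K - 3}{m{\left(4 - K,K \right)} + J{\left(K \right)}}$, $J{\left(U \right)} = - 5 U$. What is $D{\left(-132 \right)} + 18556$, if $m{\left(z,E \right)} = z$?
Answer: $\frac{379307061}{20561} \approx 18448.0$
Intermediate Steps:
$w{\left(K \right)} = \frac{-3 + K}{4 - 6 K}$ ($w{\left(K \right)} = \frac{K - 3}{\left(4 - K\right) - 5 K} = \frac{-3 + K}{4 - 6 K}$)
$D{\left(t \right)} = -103 + \frac{t}{26 + \frac{3 - t}{2 \left(-2 + 3 t\right)}}$ ($D{\left(t \right)} = \frac{t}{\frac{3 - t}{2 \left(-2 + 3 t\right)} + 26} - 103 = \frac{t}{26 + \frac{3 - t}{2 \left(-2 + 3 t\right)}} - 103 = -103 + \frac{t}{26 + \frac{3 - t}{2 \left(-2 + 3 t\right)}}$)
$D{\left(-132 \right)} + 18556 = \frac{10403 - -2107908 + 6 \left(-132\right)^{2}}{-101 + 155 \left(-132\right)} + 18556 = \frac{10403 + 2107908 + 6 \cdot 17424}{-101 - 20460} + 18556 = \frac{10403 + 2107908 + 104544}{-20561} + 18556 = \left(- \frac{1}{20561}\right) 2222855 + 18556 = - \frac{2222855}{20561} + 18556 = \frac{379307061}{20561}$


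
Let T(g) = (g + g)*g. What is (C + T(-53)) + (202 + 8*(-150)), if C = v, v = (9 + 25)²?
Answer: 5776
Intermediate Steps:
T(g) = 2*g² (T(g) = (2*g)*g = 2*g²)
v = 1156 (v = 34² = 1156)
C = 1156
(C + T(-53)) + (202 + 8*(-150)) = (1156 + 2*(-53)²) + (202 + 8*(-150)) = (1156 + 2*2809) + (202 - 1200) = (1156 + 5618) - 998 = 6774 - 998 = 5776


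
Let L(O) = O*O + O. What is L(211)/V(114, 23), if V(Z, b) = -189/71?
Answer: -3175972/189 ≈ -16804.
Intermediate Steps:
L(O) = O + O² (L(O) = O² + O = O + O²)
V(Z, b) = -189/71 (V(Z, b) = -189*1/71 = -189/71)
L(211)/V(114, 23) = (211*(1 + 211))/(-189/71) = (211*212)*(-71/189) = 44732*(-71/189) = -3175972/189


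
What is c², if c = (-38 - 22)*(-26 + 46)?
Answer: 1440000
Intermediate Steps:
c = -1200 (c = -60*20 = -1200)
c² = (-1200)² = 1440000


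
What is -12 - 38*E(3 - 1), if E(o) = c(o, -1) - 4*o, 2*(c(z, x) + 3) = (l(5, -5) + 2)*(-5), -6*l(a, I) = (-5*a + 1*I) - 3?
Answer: 2237/2 ≈ 1118.5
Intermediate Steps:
l(a, I) = ½ - I/6 + 5*a/6 (l(a, I) = -((-5*a + 1*I) - 3)/6 = -((-5*a + I) - 3)/6 = -((I - 5*a) - 3)/6 = -(-3 + I - 5*a)/6 = ½ - I/6 + 5*a/6)
c(z, x) = -87/4 (c(z, x) = -3 + (((½ - ⅙*(-5) + (⅚)*5) + 2)*(-5))/2 = -3 + (((½ + ⅚ + 25/6) + 2)*(-5))/2 = -3 + ((11/2 + 2)*(-5))/2 = -3 + ((15/2)*(-5))/2 = -3 + (½)*(-75/2) = -3 - 75/4 = -87/4)
E(o) = -87/4 - 4*o
-12 - 38*E(3 - 1) = -12 - 38*(-87/4 - 4*(3 - 1)) = -12 - 38*(-87/4 - 4*2) = -12 - 38*(-87/4 - 8) = -12 - 38*(-119/4) = -12 + 2261/2 = 2237/2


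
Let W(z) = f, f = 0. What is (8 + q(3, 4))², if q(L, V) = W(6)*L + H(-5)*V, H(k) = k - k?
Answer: 64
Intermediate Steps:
W(z) = 0
H(k) = 0
q(L, V) = 0 (q(L, V) = 0*L + 0*V = 0 + 0 = 0)
(8 + q(3, 4))² = (8 + 0)² = 8² = 64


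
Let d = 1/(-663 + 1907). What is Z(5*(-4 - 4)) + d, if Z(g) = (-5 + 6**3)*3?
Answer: 787453/1244 ≈ 633.00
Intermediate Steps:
Z(g) = 633 (Z(g) = (-5 + 216)*3 = 211*3 = 633)
d = 1/1244 ≈ 0.00080386
Z(5*(-4 - 4)) + d = 633 + 1/1244 = 787453/1244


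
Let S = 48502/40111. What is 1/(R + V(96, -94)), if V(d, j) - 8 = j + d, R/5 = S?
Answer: 40111/643620 ≈ 0.062321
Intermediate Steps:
S = 48502/40111 (S = 48502*(1/40111) = 48502/40111 ≈ 1.2092)
R = 242510/40111 (R = 5*(48502/40111) = 242510/40111 ≈ 6.0460)
V(d, j) = 8 + d + j (V(d, j) = 8 + (j + d) = 8 + (d + j) = 8 + d + j)
1/(R + V(96, -94)) = 1/(242510/40111 + (8 + 96 - 94)) = 1/(242510/40111 + 10) = 1/(643620/40111) = 40111/643620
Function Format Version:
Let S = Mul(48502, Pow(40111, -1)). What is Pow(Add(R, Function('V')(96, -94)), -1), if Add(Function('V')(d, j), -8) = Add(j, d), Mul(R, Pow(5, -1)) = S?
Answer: Rational(40111, 643620) ≈ 0.062321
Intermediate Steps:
S = Rational(48502, 40111) (S = Mul(48502, Rational(1, 40111)) = Rational(48502, 40111) ≈ 1.2092)
R = Rational(242510, 40111) (R = Mul(5, Rational(48502, 40111)) = Rational(242510, 40111) ≈ 6.0460)
Function('V')(d, j) = Add(8, d, j) (Function('V')(d, j) = Add(8, Add(j, d)) = Add(8, Add(d, j)) = Add(8, d, j))
Pow(Add(R, Function('V')(96, -94)), -1) = Pow(Add(Rational(242510, 40111), Add(8, 96, -94)), -1) = Pow(Add(Rational(242510, 40111), 10), -1) = Pow(Rational(643620, 40111), -1) = Rational(40111, 643620)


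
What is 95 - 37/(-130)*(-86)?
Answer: 4584/65 ≈ 70.523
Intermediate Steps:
95 - 37/(-130)*(-86) = 95 - 37*(-1/130)*(-86) = 95 + (37/130)*(-86) = 95 - 1591/65 = 4584/65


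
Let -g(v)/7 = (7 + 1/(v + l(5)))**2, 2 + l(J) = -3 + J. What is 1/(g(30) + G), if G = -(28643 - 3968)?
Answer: -900/22519147 ≈ -3.9966e-5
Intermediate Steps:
l(J) = -5 + J (l(J) = -2 + (-3 + J) = -5 + J)
G = -24675 (G = -1*24675 = -24675)
g(v) = -7*(7 + 1/v)**2 (g(v) = -7*(7 + 1/(v + (-5 + 5)))**2 = -7*(7 + 1/(v + 0))**2 = -7*(7 + 1/v)**2)
1/(g(30) + G) = 1/(-7*(1 + 7*30)**2/30**2 - 24675) = 1/(-7*1/900*(1 + 210)**2 - 24675) = 1/(-7*1/900*211**2 - 24675) = 1/(-7*1/900*44521 - 24675) = 1/(-311647/900 - 24675) = 1/(-22519147/900) = -900/22519147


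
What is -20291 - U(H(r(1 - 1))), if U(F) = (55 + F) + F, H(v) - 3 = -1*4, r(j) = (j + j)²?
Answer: -20344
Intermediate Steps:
r(j) = 4*j² (r(j) = (2*j)² = 4*j²)
H(v) = -1 (H(v) = 3 - 1*4 = 3 - 4 = -1)
U(F) = 55 + 2*F
-20291 - U(H(r(1 - 1))) = -20291 - (55 + 2*(-1)) = -20291 - (55 - 2) = -20291 - 1*53 = -20291 - 53 = -20344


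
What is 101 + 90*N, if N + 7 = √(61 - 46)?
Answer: -529 + 90*√15 ≈ -180.43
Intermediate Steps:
N = -7 + √15 (N = -7 + √(61 - 46) = -7 + √15 ≈ -3.1270)
101 + 90*N = 101 + 90*(-7 + √15) = 101 + (-630 + 90*√15) = -529 + 90*√15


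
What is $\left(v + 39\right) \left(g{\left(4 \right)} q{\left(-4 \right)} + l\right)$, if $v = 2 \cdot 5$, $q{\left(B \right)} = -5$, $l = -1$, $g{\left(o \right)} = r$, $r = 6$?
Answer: $-1519$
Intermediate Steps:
$g{\left(o \right)} = 6$
$v = 10$
$\left(v + 39\right) \left(g{\left(4 \right)} q{\left(-4 \right)} + l\right) = \left(10 + 39\right) \left(6 \left(-5\right) - 1\right) = 49 \left(-30 - 1\right) = 49 \left(-31\right) = -1519$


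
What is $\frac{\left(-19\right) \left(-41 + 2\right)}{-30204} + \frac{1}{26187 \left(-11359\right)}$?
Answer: $- \frac{24490722973}{998269494348} \approx -0.024533$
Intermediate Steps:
$\frac{\left(-19\right) \left(-41 + 2\right)}{-30204} + \frac{1}{26187 \left(-11359\right)} = \left(-19\right) \left(-39\right) \left(- \frac{1}{30204}\right) + \frac{1}{26187} \left(- \frac{1}{11359}\right) = 741 \left(- \frac{1}{30204}\right) - \frac{1}{297458133} = - \frac{247}{10068} - \frac{1}{297458133} = - \frac{24490722973}{998269494348}$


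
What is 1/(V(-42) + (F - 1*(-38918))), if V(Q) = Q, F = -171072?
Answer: -1/132196 ≈ -7.5645e-6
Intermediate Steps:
1/(V(-42) + (F - 1*(-38918))) = 1/(-42 + (-171072 - 1*(-38918))) = 1/(-42 + (-171072 + 38918)) = 1/(-42 - 132154) = 1/(-132196) = -1/132196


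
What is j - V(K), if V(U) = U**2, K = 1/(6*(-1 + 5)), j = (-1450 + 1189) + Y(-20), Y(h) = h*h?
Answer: 80063/576 ≈ 139.00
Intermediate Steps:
Y(h) = h**2
j = 139 (j = (-1450 + 1189) + (-20)**2 = -261 + 400 = 139)
K = 1/24 (K = 1/(6*4) = 1/24 ≈ 0.041667)
j - V(K) = 139 - (1/24)**2 = 139 - 1*1/576 = 139 - 1/576 = 80063/576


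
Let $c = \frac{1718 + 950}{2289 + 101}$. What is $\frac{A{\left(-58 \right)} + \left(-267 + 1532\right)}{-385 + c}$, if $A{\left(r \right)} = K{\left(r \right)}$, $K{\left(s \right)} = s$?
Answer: $- \frac{1442365}{458741} \approx -3.1442$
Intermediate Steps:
$A{\left(r \right)} = r$
$c = \frac{1334}{1195}$ ($c = \frac{2668}{2390} = 2668 \cdot \frac{1}{2390} = \frac{1334}{1195} \approx 1.1163$)
$\frac{A{\left(-58 \right)} + \left(-267 + 1532\right)}{-385 + c} = \frac{-58 + \left(-267 + 1532\right)}{-385 + \frac{1334}{1195}} = \frac{-58 + 1265}{- \frac{458741}{1195}} = 1207 \left(- \frac{1195}{458741}\right) = - \frac{1442365}{458741}$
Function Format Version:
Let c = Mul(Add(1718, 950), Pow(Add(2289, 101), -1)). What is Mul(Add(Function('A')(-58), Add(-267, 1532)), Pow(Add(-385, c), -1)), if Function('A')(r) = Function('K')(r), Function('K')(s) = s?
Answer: Rational(-1442365, 458741) ≈ -3.1442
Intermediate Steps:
Function('A')(r) = r
c = Rational(1334, 1195) (c = Mul(2668, Pow(2390, -1)) = Mul(2668, Rational(1, 2390)) = Rational(1334, 1195) ≈ 1.1163)
Mul(Add(Function('A')(-58), Add(-267, 1532)), Pow(Add(-385, c), -1)) = Mul(Add(-58, Add(-267, 1532)), Pow(Add(-385, Rational(1334, 1195)), -1)) = Mul(Add(-58, 1265), Pow(Rational(-458741, 1195), -1)) = Mul(1207, Rational(-1195, 458741)) = Rational(-1442365, 458741)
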